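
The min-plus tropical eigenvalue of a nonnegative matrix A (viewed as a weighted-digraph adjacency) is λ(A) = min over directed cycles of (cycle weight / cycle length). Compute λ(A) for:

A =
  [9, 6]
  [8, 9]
λ(A) = 7

Enumerate directed cycles and compute their means (weight / length). Sample:
  cycle 0 → 0: weight = 9, length = 1, mean = 9/1 ≈ 9.000
  cycle 1 → 1: weight = 9, length = 1, mean = 9/1 ≈ 9.000
  cycle 0 → 1 → 0: weight = 14, length = 2, mean = 14/2 ≈ 7.000
  cycle 1 → 0 → 1: weight = 14, length = 2, mean = 14/2 ≈ 7.000
Minimum mean = 7.000, attained e.g. along the cycle 0 → 1 → 0 with weight 14 and length 2. So λ(A) = 14/2 = 7.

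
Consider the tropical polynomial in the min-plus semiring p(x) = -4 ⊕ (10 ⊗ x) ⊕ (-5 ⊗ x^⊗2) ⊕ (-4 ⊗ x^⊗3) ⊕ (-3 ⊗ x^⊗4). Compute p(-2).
p(-2) = -11

A tropical monomial a ⊗ x^⊗i evaluates to a + i · x. Evaluating each term at x = -2:
  Term 0 contributes -4 + 0 · -2 = -4
  Term 1 contributes 10 + 1 · -2 = 8
  Term 2 contributes -5 + 2 · -2 = -9
  Term 3 contributes -4 + 3 · -2 = -10
  Term 4 contributes -3 + 4 · -2 = -11
p(-2) = ⊕ of these = min[-4, 8, -9, -10, -11] = -11.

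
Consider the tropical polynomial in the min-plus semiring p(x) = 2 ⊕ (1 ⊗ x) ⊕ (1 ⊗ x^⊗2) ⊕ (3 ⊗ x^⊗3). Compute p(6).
p(6) = 2

A tropical monomial a ⊗ x^⊗i evaluates to a + i · x. Evaluating each term at x = 6:
  Term 0 contributes 2 + 0 · 6 = 2
  Term 1 contributes 1 + 1 · 6 = 7
  Term 2 contributes 1 + 2 · 6 = 13
  Term 3 contributes 3 + 3 · 6 = 21
p(6) = ⊕ of these = min[2, 7, 13, 21] = 2.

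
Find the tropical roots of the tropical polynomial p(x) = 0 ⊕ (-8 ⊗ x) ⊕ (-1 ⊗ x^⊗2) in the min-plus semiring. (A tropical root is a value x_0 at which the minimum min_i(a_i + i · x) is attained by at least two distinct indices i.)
Roots: {-7, 8}

Each tropical root is a break point of the lower envelope of the lines y = a_i + i · x (there are 3 lines, with slopes 0, 1, ..., 2). Only the lines that attain the minimum somewhere contribute to roots; other lines are dominated. Here the surviving (envelope) indices are i = 2, i = 1, i = 0.
Intersections between consecutive envelope lines give the roots: for adjacent envelope indices i < j the intersection is x = (a_i − a_j) / (j − i). Reading off the sorted break points: {-7, 8}.
Verification: at each break x_0, at least two indices attain the minimum of min_i(a_i + i · x_0).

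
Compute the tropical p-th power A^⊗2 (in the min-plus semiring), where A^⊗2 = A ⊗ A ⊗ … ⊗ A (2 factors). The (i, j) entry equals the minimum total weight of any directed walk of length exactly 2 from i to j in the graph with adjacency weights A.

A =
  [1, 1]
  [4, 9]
A^⊗2 =
  [2, 2]
  [5, 5]

Each entry (A^⊗2)_ij equals the minimum over all length-2 walks i = v_0 → v_1 → … → v_2 = j of Σ_t A[v_t][v_{t+1}]. For example, for (i, j) = (0, 1) we minimise over 2 possible intermediate vertex sequences; the minimum is 2, attained along the walk 0 → 0 → 1.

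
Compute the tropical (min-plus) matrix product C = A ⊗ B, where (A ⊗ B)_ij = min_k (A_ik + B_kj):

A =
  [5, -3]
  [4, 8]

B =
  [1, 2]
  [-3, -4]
A ⊗ B =
  [-6, -7]
  [5, 4]

Apply the min-plus product entry-by-entry:
  C[0][0] = min over k of (A[0][0] + B[0][0] = 5 + 1 = 6, A[0][1] + B[1][0] = -3 + -3 = -6) = -6 (attained at k = 1)
  C[0][1] = min over k of (A[0][0] + B[0][1] = 5 + 2 = 7, A[0][1] + B[1][1] = -3 + -4 = -7) = -7 (attained at k = 1)
  C[1][0] = min over k of (A[1][0] + B[0][0] = 4 + 1 = 5, A[1][1] + B[1][0] = 8 + -3 = 5) = 5 (attained at k = 0)
  C[1][1] = min over k of (A[1][0] + B[0][1] = 4 + 2 = 6, A[1][1] + B[1][1] = 8 + -4 = 4) = 4 (attained at k = 1)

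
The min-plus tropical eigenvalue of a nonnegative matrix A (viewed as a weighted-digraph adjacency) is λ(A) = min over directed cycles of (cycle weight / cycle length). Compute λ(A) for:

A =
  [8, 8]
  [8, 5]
λ(A) = 5

Enumerate directed cycles and compute their means (weight / length). Sample:
  cycle 0 → 0: weight = 8, length = 1, mean = 8/1 ≈ 8.000
  cycle 1 → 1: weight = 5, length = 1, mean = 5/1 ≈ 5.000
  cycle 0 → 1 → 0: weight = 16, length = 2, mean = 16/2 ≈ 8.000
  cycle 1 → 0 → 1: weight = 16, length = 2, mean = 16/2 ≈ 8.000
Minimum mean = 5.000, attained e.g. along the cycle 1 → 1 with weight 5 and length 1. So λ(A) = 5/1 = 5.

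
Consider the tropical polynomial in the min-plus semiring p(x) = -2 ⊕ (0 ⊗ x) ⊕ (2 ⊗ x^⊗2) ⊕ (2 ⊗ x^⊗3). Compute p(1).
p(1) = -2

A tropical monomial a ⊗ x^⊗i evaluates to a + i · x. Evaluating each term at x = 1:
  Term 0 contributes -2 + 0 · 1 = -2
  Term 1 contributes 0 + 1 · 1 = 1
  Term 2 contributes 2 + 2 · 1 = 4
  Term 3 contributes 2 + 3 · 1 = 5
p(1) = ⊕ of these = min[-2, 1, 4, 5] = -2.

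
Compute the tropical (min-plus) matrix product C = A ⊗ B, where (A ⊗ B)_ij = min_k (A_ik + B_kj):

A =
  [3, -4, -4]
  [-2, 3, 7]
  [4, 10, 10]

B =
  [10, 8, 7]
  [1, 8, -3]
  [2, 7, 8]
A ⊗ B =
  [-3, 3, -7]
  [4, 6, 0]
  [11, 12, 7]

Apply the min-plus product entry-by-entry:
  C[0][0] = min over k of (A[0][0] + B[0][0] = 3 + 10 = 13, A[0][1] + B[1][0] = -4 + 1 = -3, A[0][2] + B[2][0] = -4 + 2 = -2) = -3 (attained at k = 1)
  C[0][1] = min over k of (A[0][0] + B[0][1] = 3 + 8 = 11, A[0][1] + B[1][1] = -4 + 8 = 4, A[0][2] + B[2][1] = -4 + 7 = 3) = 3 (attained at k = 2)
  C[0][2] = min over k of (A[0][0] + B[0][2] = 3 + 7 = 10, A[0][1] + B[1][2] = -4 + -3 = -7, A[0][2] + B[2][2] = -4 + 8 = 4) = -7 (attained at k = 1)
  C[1][0] = min over k of (A[1][0] + B[0][0] = -2 + 10 = 8, A[1][1] + B[1][0] = 3 + 1 = 4, A[1][2] + B[2][0] = 7 + 2 = 9) = 4 (attained at k = 1)
  C[1][1] = min over k of (A[1][0] + B[0][1] = -2 + 8 = 6, A[1][1] + B[1][1] = 3 + 8 = 11, A[1][2] + B[2][1] = 7 + 7 = 14) = 6 (attained at k = 0)
  C[1][2] = min over k of (A[1][0] + B[0][2] = -2 + 7 = 5, A[1][1] + B[1][2] = 3 + -3 = 0, A[1][2] + B[2][2] = 7 + 8 = 15) = 0 (attained at k = 1)
  C[2][0] = min over k of (A[2][0] + B[0][0] = 4 + 10 = 14, A[2][1] + B[1][0] = 10 + 1 = 11, A[2][2] + B[2][0] = 10 + 2 = 12) = 11 (attained at k = 1)
  C[2][1] = min over k of (A[2][0] + B[0][1] = 4 + 8 = 12, A[2][1] + B[1][1] = 10 + 8 = 18, A[2][2] + B[2][1] = 10 + 7 = 17) = 12 (attained at k = 0)
  C[2][2] = min over k of (A[2][0] + B[0][2] = 4 + 7 = 11, A[2][1] + B[1][2] = 10 + -3 = 7, A[2][2] + B[2][2] = 10 + 8 = 18) = 7 (attained at k = 1)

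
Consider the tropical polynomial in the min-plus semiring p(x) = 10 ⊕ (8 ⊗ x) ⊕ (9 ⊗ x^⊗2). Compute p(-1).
p(-1) = 7

A tropical monomial a ⊗ x^⊗i evaluates to a + i · x. Evaluating each term at x = -1:
  Term 0 contributes 10 + 0 · -1 = 10
  Term 1 contributes 8 + 1 · -1 = 7
  Term 2 contributes 9 + 2 · -1 = 7
p(-1) = ⊕ of these = min[10, 7, 7] = 7.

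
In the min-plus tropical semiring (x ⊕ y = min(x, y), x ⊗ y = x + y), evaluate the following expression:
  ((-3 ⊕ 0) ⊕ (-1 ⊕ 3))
((-3 ⊕ 0) ⊕ (-1 ⊕ 3)) = -3

Expand innermost to outermost. Recall ⊕ takes the minimum of its arguments and ⊗ takes their sum. Working out the expression ((-3 ⊕ 0) ⊕ (-1 ⊕ 3)) gives -3.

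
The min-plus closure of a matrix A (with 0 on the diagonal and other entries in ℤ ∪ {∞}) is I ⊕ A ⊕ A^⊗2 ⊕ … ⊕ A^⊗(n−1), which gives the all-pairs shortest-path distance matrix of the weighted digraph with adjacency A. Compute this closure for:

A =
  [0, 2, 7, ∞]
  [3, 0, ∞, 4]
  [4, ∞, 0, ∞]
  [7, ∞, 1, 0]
Closure =
  [0, 2, 7, 6]
  [3, 0, 5, 4]
  [4, 6, 0, 10]
  [5, 7, 1, 0]

This is the Floyd-Warshall all-pairs shortest-path computation. For each intermediate vertex k = 0, 1, …, 3, update dist[i][j] ← min(dist[i][j], dist[i][k] + dist[k][j]). The final matrix gives, for each (i, j), the minimum total weight of any directed path from i to j (possibly empty when i = j).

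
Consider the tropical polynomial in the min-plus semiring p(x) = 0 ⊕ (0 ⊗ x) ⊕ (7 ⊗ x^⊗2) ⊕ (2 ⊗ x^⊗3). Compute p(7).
p(7) = 0

A tropical monomial a ⊗ x^⊗i evaluates to a + i · x. Evaluating each term at x = 7:
  Term 0 contributes 0 + 0 · 7 = 0
  Term 1 contributes 0 + 1 · 7 = 7
  Term 2 contributes 7 + 2 · 7 = 21
  Term 3 contributes 2 + 3 · 7 = 23
p(7) = ⊕ of these = min[0, 7, 21, 23] = 0.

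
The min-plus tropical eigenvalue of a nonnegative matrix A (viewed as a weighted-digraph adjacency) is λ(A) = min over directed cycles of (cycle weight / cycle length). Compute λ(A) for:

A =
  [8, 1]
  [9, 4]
λ(A) = 4

Enumerate directed cycles and compute their means (weight / length). Sample:
  cycle 0 → 0: weight = 8, length = 1, mean = 8/1 ≈ 8.000
  cycle 1 → 1: weight = 4, length = 1, mean = 4/1 ≈ 4.000
  cycle 0 → 1 → 0: weight = 10, length = 2, mean = 10/2 ≈ 5.000
  cycle 1 → 0 → 1: weight = 10, length = 2, mean = 10/2 ≈ 5.000
Minimum mean = 4.000, attained e.g. along the cycle 1 → 1 with weight 4 and length 1. So λ(A) = 4/1 = 4.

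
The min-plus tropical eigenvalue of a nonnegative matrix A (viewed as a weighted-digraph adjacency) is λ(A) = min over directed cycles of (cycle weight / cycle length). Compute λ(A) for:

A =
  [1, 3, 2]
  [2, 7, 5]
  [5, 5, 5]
λ(A) = 1

Enumerate directed cycles and compute their means (weight / length). Sample:
  cycle 0 → 0: weight = 1, length = 1, mean = 1/1 ≈ 1.000
  cycle 1 → 1: weight = 7, length = 1, mean = 7/1 ≈ 7.000
  cycle 2 → 2: weight = 5, length = 1, mean = 5/1 ≈ 5.000
  cycle 0 → 1 → 0: weight = 5, length = 2, mean = 5/2 ≈ 2.500
  cycle 0 → 2 → 0: weight = 7, length = 2, mean = 7/2 ≈ 3.500
  cycle 1 → 0 → 1: weight = 5, length = 2, mean = 5/2 ≈ 2.500
Minimum mean = 1.000, attained e.g. along the cycle 0 → 0 with weight 1 and length 1. So λ(A) = 1/1 = 1.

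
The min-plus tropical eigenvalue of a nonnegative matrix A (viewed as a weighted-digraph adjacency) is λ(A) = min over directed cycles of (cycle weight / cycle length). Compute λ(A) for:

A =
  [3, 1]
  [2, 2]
λ(A) = 3/2

Enumerate directed cycles and compute their means (weight / length). Sample:
  cycle 0 → 0: weight = 3, length = 1, mean = 3/1 ≈ 3.000
  cycle 1 → 1: weight = 2, length = 1, mean = 2/1 ≈ 2.000
  cycle 0 → 1 → 0: weight = 3, length = 2, mean = 3/2 ≈ 1.500
  cycle 1 → 0 → 1: weight = 3, length = 2, mean = 3/2 ≈ 1.500
Minimum mean = 1.500, attained e.g. along the cycle 0 → 1 → 0 with weight 3 and length 2. So λ(A) = 3/2 = 3/2.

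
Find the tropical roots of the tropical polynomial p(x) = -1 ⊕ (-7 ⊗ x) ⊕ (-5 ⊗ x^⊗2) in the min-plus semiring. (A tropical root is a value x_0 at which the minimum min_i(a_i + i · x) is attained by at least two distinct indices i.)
Roots: {-2, 6}

Each tropical root is a break point of the lower envelope of the lines y = a_i + i · x (there are 3 lines, with slopes 0, 1, ..., 2). Only the lines that attain the minimum somewhere contribute to roots; other lines are dominated. Here the surviving (envelope) indices are i = 2, i = 1, i = 0.
Intersections between consecutive envelope lines give the roots: for adjacent envelope indices i < j the intersection is x = (a_i − a_j) / (j − i). Reading off the sorted break points: {-2, 6}.
Verification: at each break x_0, at least two indices attain the minimum of min_i(a_i + i · x_0).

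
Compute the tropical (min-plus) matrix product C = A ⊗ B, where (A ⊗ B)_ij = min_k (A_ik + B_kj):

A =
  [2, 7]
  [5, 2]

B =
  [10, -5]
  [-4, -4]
A ⊗ B =
  [3, -3]
  [-2, -2]

Apply the min-plus product entry-by-entry:
  C[0][0] = min over k of (A[0][0] + B[0][0] = 2 + 10 = 12, A[0][1] + B[1][0] = 7 + -4 = 3) = 3 (attained at k = 1)
  C[0][1] = min over k of (A[0][0] + B[0][1] = 2 + -5 = -3, A[0][1] + B[1][1] = 7 + -4 = 3) = -3 (attained at k = 0)
  C[1][0] = min over k of (A[1][0] + B[0][0] = 5 + 10 = 15, A[1][1] + B[1][0] = 2 + -4 = -2) = -2 (attained at k = 1)
  C[1][1] = min over k of (A[1][0] + B[0][1] = 5 + -5 = 0, A[1][1] + B[1][1] = 2 + -4 = -2) = -2 (attained at k = 1)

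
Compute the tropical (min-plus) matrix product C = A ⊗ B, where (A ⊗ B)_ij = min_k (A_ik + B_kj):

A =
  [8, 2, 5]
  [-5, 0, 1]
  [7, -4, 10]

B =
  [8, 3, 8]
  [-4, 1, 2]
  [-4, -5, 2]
A ⊗ B =
  [-2, 0, 4]
  [-4, -4, 2]
  [-8, -3, -2]

Apply the min-plus product entry-by-entry:
  C[0][0] = min over k of (A[0][0] + B[0][0] = 8 + 8 = 16, A[0][1] + B[1][0] = 2 + -4 = -2, A[0][2] + B[2][0] = 5 + -4 = 1) = -2 (attained at k = 1)
  C[0][1] = min over k of (A[0][0] + B[0][1] = 8 + 3 = 11, A[0][1] + B[1][1] = 2 + 1 = 3, A[0][2] + B[2][1] = 5 + -5 = 0) = 0 (attained at k = 2)
  C[0][2] = min over k of (A[0][0] + B[0][2] = 8 + 8 = 16, A[0][1] + B[1][2] = 2 + 2 = 4, A[0][2] + B[2][2] = 5 + 2 = 7) = 4 (attained at k = 1)
  C[1][0] = min over k of (A[1][0] + B[0][0] = -5 + 8 = 3, A[1][1] + B[1][0] = 0 + -4 = -4, A[1][2] + B[2][0] = 1 + -4 = -3) = -4 (attained at k = 1)
  C[1][1] = min over k of (A[1][0] + B[0][1] = -5 + 3 = -2, A[1][1] + B[1][1] = 0 + 1 = 1, A[1][2] + B[2][1] = 1 + -5 = -4) = -4 (attained at k = 2)
  C[1][2] = min over k of (A[1][0] + B[0][2] = -5 + 8 = 3, A[1][1] + B[1][2] = 0 + 2 = 2, A[1][2] + B[2][2] = 1 + 2 = 3) = 2 (attained at k = 1)
  C[2][0] = min over k of (A[2][0] + B[0][0] = 7 + 8 = 15, A[2][1] + B[1][0] = -4 + -4 = -8, A[2][2] + B[2][0] = 10 + -4 = 6) = -8 (attained at k = 1)
  C[2][1] = min over k of (A[2][0] + B[0][1] = 7 + 3 = 10, A[2][1] + B[1][1] = -4 + 1 = -3, A[2][2] + B[2][1] = 10 + -5 = 5) = -3 (attained at k = 1)
  C[2][2] = min over k of (A[2][0] + B[0][2] = 7 + 8 = 15, A[2][1] + B[1][2] = -4 + 2 = -2, A[2][2] + B[2][2] = 10 + 2 = 12) = -2 (attained at k = 1)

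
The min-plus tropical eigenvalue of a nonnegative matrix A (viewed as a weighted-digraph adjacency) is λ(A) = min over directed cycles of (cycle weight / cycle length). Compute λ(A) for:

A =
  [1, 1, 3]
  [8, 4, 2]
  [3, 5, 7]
λ(A) = 1

Enumerate directed cycles and compute their means (weight / length). Sample:
  cycle 0 → 0: weight = 1, length = 1, mean = 1/1 ≈ 1.000
  cycle 1 → 1: weight = 4, length = 1, mean = 4/1 ≈ 4.000
  cycle 2 → 2: weight = 7, length = 1, mean = 7/1 ≈ 7.000
  cycle 0 → 1 → 0: weight = 9, length = 2, mean = 9/2 ≈ 4.500
  cycle 0 → 2 → 0: weight = 6, length = 2, mean = 6/2 ≈ 3.000
  cycle 1 → 0 → 1: weight = 9, length = 2, mean = 9/2 ≈ 4.500
Minimum mean = 1.000, attained e.g. along the cycle 0 → 0 with weight 1 and length 1. So λ(A) = 1/1 = 1.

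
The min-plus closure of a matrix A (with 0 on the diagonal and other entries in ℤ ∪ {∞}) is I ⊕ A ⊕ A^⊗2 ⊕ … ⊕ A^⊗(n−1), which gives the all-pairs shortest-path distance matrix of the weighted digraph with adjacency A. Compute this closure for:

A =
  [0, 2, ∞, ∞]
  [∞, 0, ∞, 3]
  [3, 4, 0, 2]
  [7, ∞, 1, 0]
Closure =
  [0, 2, 6, 5]
  [7, 0, 4, 3]
  [3, 4, 0, 2]
  [4, 5, 1, 0]

This is the Floyd-Warshall all-pairs shortest-path computation. For each intermediate vertex k = 0, 1, …, 3, update dist[i][j] ← min(dist[i][j], dist[i][k] + dist[k][j]). The final matrix gives, for each (i, j), the minimum total weight of any directed path from i to j (possibly empty when i = j).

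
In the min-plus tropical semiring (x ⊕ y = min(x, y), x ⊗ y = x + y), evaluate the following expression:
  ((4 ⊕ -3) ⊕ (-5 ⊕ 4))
((4 ⊕ -3) ⊕ (-5 ⊕ 4)) = -5

Expand innermost to outermost. Recall ⊕ takes the minimum of its arguments and ⊗ takes their sum. Working out the expression ((4 ⊕ -3) ⊕ (-5 ⊕ 4)) gives -5.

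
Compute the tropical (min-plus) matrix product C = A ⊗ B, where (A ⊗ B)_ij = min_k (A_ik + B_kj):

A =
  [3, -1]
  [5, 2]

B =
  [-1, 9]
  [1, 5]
A ⊗ B =
  [0, 4]
  [3, 7]

Apply the min-plus product entry-by-entry:
  C[0][0] = min over k of (A[0][0] + B[0][0] = 3 + -1 = 2, A[0][1] + B[1][0] = -1 + 1 = 0) = 0 (attained at k = 1)
  C[0][1] = min over k of (A[0][0] + B[0][1] = 3 + 9 = 12, A[0][1] + B[1][1] = -1 + 5 = 4) = 4 (attained at k = 1)
  C[1][0] = min over k of (A[1][0] + B[0][0] = 5 + -1 = 4, A[1][1] + B[1][0] = 2 + 1 = 3) = 3 (attained at k = 1)
  C[1][1] = min over k of (A[1][0] + B[0][1] = 5 + 9 = 14, A[1][1] + B[1][1] = 2 + 5 = 7) = 7 (attained at k = 1)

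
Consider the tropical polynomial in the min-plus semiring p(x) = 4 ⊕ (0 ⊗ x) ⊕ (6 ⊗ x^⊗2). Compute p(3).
p(3) = 3

A tropical monomial a ⊗ x^⊗i evaluates to a + i · x. Evaluating each term at x = 3:
  Term 0 contributes 4 + 0 · 3 = 4
  Term 1 contributes 0 + 1 · 3 = 3
  Term 2 contributes 6 + 2 · 3 = 12
p(3) = ⊕ of these = min[4, 3, 12] = 3.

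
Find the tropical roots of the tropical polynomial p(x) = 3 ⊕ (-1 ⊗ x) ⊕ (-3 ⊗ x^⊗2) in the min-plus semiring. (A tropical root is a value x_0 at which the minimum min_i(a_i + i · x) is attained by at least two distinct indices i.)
Roots: {2, 4}

Each tropical root is a break point of the lower envelope of the lines y = a_i + i · x (there are 3 lines, with slopes 0, 1, ..., 2). Only the lines that attain the minimum somewhere contribute to roots; other lines are dominated. Here the surviving (envelope) indices are i = 2, i = 1, i = 0.
Intersections between consecutive envelope lines give the roots: for adjacent envelope indices i < j the intersection is x = (a_i − a_j) / (j − i). Reading off the sorted break points: {2, 4}.
Verification: at each break x_0, at least two indices attain the minimum of min_i(a_i + i · x_0).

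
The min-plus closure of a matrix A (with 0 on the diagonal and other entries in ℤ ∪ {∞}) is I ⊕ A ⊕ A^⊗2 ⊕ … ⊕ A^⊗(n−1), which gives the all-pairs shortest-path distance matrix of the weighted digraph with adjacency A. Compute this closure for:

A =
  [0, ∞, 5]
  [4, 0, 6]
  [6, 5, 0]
Closure =
  [0, 10, 5]
  [4, 0, 6]
  [6, 5, 0]

This is the Floyd-Warshall all-pairs shortest-path computation. For each intermediate vertex k = 0, 1, …, 2, update dist[i][j] ← min(dist[i][j], dist[i][k] + dist[k][j]). The final matrix gives, for each (i, j), the minimum total weight of any directed path from i to j (possibly empty when i = j).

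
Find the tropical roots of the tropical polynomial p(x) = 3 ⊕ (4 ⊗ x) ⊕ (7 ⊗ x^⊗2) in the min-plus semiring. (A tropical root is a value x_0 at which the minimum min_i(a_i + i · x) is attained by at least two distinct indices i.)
Roots: {-3, -1}

Each tropical root is a break point of the lower envelope of the lines y = a_i + i · x (there are 3 lines, with slopes 0, 1, ..., 2). Only the lines that attain the minimum somewhere contribute to roots; other lines are dominated. Here the surviving (envelope) indices are i = 2, i = 1, i = 0.
Intersections between consecutive envelope lines give the roots: for adjacent envelope indices i < j the intersection is x = (a_i − a_j) / (j − i). Reading off the sorted break points: {-3, -1}.
Verification: at each break x_0, at least two indices attain the minimum of min_i(a_i + i · x_0).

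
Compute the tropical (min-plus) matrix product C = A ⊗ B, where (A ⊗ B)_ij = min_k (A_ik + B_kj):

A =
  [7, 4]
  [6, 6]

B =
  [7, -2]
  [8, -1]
A ⊗ B =
  [12, 3]
  [13, 4]

Apply the min-plus product entry-by-entry:
  C[0][0] = min over k of (A[0][0] + B[0][0] = 7 + 7 = 14, A[0][1] + B[1][0] = 4 + 8 = 12) = 12 (attained at k = 1)
  C[0][1] = min over k of (A[0][0] + B[0][1] = 7 + -2 = 5, A[0][1] + B[1][1] = 4 + -1 = 3) = 3 (attained at k = 1)
  C[1][0] = min over k of (A[1][0] + B[0][0] = 6 + 7 = 13, A[1][1] + B[1][0] = 6 + 8 = 14) = 13 (attained at k = 0)
  C[1][1] = min over k of (A[1][0] + B[0][1] = 6 + -2 = 4, A[1][1] + B[1][1] = 6 + -1 = 5) = 4 (attained at k = 0)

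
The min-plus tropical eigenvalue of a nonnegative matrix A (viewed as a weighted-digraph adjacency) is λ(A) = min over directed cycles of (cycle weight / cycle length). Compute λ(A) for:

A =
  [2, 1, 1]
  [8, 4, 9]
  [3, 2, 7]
λ(A) = 2

Enumerate directed cycles and compute their means (weight / length). Sample:
  cycle 0 → 0: weight = 2, length = 1, mean = 2/1 ≈ 2.000
  cycle 1 → 1: weight = 4, length = 1, mean = 4/1 ≈ 4.000
  cycle 2 → 2: weight = 7, length = 1, mean = 7/1 ≈ 7.000
  cycle 0 → 1 → 0: weight = 9, length = 2, mean = 9/2 ≈ 4.500
  cycle 0 → 2 → 0: weight = 4, length = 2, mean = 4/2 ≈ 2.000
  cycle 1 → 0 → 1: weight = 9, length = 2, mean = 9/2 ≈ 4.500
Minimum mean = 2.000, attained e.g. along the cycle 0 → 0 with weight 2 and length 1. So λ(A) = 2/1 = 2.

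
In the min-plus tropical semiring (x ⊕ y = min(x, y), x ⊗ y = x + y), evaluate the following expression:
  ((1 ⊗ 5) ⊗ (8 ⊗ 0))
((1 ⊗ 5) ⊗ (8 ⊗ 0)) = 14

Expand innermost to outermost. Recall ⊕ takes the minimum of its arguments and ⊗ takes their sum. Working out the expression ((1 ⊗ 5) ⊗ (8 ⊗ 0)) gives 14.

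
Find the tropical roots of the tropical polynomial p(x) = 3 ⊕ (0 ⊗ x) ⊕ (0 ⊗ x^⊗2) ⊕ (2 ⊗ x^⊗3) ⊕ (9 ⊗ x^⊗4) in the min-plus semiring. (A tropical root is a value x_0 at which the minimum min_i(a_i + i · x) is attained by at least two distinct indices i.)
Roots: {-7, -2, 0, 3}

Each tropical root is a break point of the lower envelope of the lines y = a_i + i · x (there are 5 lines, with slopes 0, 1, ..., 4). Only the lines that attain the minimum somewhere contribute to roots; other lines are dominated. Here the surviving (envelope) indices are i = 4, i = 3, i = 2, i = 1, i = 0.
Intersections between consecutive envelope lines give the roots: for adjacent envelope indices i < j the intersection is x = (a_i − a_j) / (j − i). Reading off the sorted break points: {-7, -2, 0, 3}.
Verification: at each break x_0, at least two indices attain the minimum of min_i(a_i + i · x_0).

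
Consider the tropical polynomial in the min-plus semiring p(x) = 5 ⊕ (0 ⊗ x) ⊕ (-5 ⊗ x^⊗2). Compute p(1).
p(1) = -3

A tropical monomial a ⊗ x^⊗i evaluates to a + i · x. Evaluating each term at x = 1:
  Term 0 contributes 5 + 0 · 1 = 5
  Term 1 contributes 0 + 1 · 1 = 1
  Term 2 contributes -5 + 2 · 1 = -3
p(1) = ⊕ of these = min[5, 1, -3] = -3.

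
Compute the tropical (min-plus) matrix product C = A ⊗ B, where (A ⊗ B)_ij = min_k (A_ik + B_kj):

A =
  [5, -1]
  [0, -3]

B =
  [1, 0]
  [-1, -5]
A ⊗ B =
  [-2, -6]
  [-4, -8]

Apply the min-plus product entry-by-entry:
  C[0][0] = min over k of (A[0][0] + B[0][0] = 5 + 1 = 6, A[0][1] + B[1][0] = -1 + -1 = -2) = -2 (attained at k = 1)
  C[0][1] = min over k of (A[0][0] + B[0][1] = 5 + 0 = 5, A[0][1] + B[1][1] = -1 + -5 = -6) = -6 (attained at k = 1)
  C[1][0] = min over k of (A[1][0] + B[0][0] = 0 + 1 = 1, A[1][1] + B[1][0] = -3 + -1 = -4) = -4 (attained at k = 1)
  C[1][1] = min over k of (A[1][0] + B[0][1] = 0 + 0 = 0, A[1][1] + B[1][1] = -3 + -5 = -8) = -8 (attained at k = 1)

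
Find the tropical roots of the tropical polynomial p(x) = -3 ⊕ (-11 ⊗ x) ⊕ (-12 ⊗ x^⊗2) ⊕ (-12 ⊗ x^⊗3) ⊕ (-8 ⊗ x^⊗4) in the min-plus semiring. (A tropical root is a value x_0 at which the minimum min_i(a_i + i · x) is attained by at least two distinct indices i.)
Roots: {-4, 0, 1, 8}

Each tropical root is a break point of the lower envelope of the lines y = a_i + i · x (there are 5 lines, with slopes 0, 1, ..., 4). Only the lines that attain the minimum somewhere contribute to roots; other lines are dominated. Here the surviving (envelope) indices are i = 4, i = 3, i = 2, i = 1, i = 0.
Intersections between consecutive envelope lines give the roots: for adjacent envelope indices i < j the intersection is x = (a_i − a_j) / (j − i). Reading off the sorted break points: {-4, 0, 1, 8}.
Verification: at each break x_0, at least two indices attain the minimum of min_i(a_i + i · x_0).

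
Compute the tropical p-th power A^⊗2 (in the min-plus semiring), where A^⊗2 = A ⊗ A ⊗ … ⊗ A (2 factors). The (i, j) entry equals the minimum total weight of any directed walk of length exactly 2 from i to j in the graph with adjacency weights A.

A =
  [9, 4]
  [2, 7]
A^⊗2 =
  [6, 11]
  [9, 6]

Each entry (A^⊗2)_ij equals the minimum over all length-2 walks i = v_0 → v_1 → … → v_2 = j of Σ_t A[v_t][v_{t+1}]. For example, for (i, j) = (0, 1) we minimise over 2 possible intermediate vertex sequences; the minimum is 11, attained along the walk 0 → 1 → 1.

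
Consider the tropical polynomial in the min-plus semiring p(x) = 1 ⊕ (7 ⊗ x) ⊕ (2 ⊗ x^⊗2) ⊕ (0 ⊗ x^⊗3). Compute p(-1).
p(-1) = -3

A tropical monomial a ⊗ x^⊗i evaluates to a + i · x. Evaluating each term at x = -1:
  Term 0 contributes 1 + 0 · -1 = 1
  Term 1 contributes 7 + 1 · -1 = 6
  Term 2 contributes 2 + 2 · -1 = 0
  Term 3 contributes 0 + 3 · -1 = -3
p(-1) = ⊕ of these = min[1, 6, 0, -3] = -3.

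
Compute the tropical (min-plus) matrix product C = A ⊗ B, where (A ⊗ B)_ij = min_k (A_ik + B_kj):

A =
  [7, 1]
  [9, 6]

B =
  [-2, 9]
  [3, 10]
A ⊗ B =
  [4, 11]
  [7, 16]

Apply the min-plus product entry-by-entry:
  C[0][0] = min over k of (A[0][0] + B[0][0] = 7 + -2 = 5, A[0][1] + B[1][0] = 1 + 3 = 4) = 4 (attained at k = 1)
  C[0][1] = min over k of (A[0][0] + B[0][1] = 7 + 9 = 16, A[0][1] + B[1][1] = 1 + 10 = 11) = 11 (attained at k = 1)
  C[1][0] = min over k of (A[1][0] + B[0][0] = 9 + -2 = 7, A[1][1] + B[1][0] = 6 + 3 = 9) = 7 (attained at k = 0)
  C[1][1] = min over k of (A[1][0] + B[0][1] = 9 + 9 = 18, A[1][1] + B[1][1] = 6 + 10 = 16) = 16 (attained at k = 1)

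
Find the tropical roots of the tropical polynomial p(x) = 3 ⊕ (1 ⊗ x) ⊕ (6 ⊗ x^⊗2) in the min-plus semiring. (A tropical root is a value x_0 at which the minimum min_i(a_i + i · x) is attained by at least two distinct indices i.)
Roots: {-5, 2}

Each tropical root is a break point of the lower envelope of the lines y = a_i + i · x (there are 3 lines, with slopes 0, 1, ..., 2). Only the lines that attain the minimum somewhere contribute to roots; other lines are dominated. Here the surviving (envelope) indices are i = 2, i = 1, i = 0.
Intersections between consecutive envelope lines give the roots: for adjacent envelope indices i < j the intersection is x = (a_i − a_j) / (j − i). Reading off the sorted break points: {-5, 2}.
Verification: at each break x_0, at least two indices attain the minimum of min_i(a_i + i · x_0).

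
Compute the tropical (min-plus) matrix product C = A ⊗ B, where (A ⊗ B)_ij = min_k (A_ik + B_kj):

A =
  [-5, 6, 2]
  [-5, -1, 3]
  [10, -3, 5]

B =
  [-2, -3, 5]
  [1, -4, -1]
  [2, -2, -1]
A ⊗ B =
  [-7, -8, 0]
  [-7, -8, -2]
  [-2, -7, -4]

Apply the min-plus product entry-by-entry:
  C[0][0] = min over k of (A[0][0] + B[0][0] = -5 + -2 = -7, A[0][1] + B[1][0] = 6 + 1 = 7, A[0][2] + B[2][0] = 2 + 2 = 4) = -7 (attained at k = 0)
  C[0][1] = min over k of (A[0][0] + B[0][1] = -5 + -3 = -8, A[0][1] + B[1][1] = 6 + -4 = 2, A[0][2] + B[2][1] = 2 + -2 = 0) = -8 (attained at k = 0)
  C[0][2] = min over k of (A[0][0] + B[0][2] = -5 + 5 = 0, A[0][1] + B[1][2] = 6 + -1 = 5, A[0][2] + B[2][2] = 2 + -1 = 1) = 0 (attained at k = 0)
  C[1][0] = min over k of (A[1][0] + B[0][0] = -5 + -2 = -7, A[1][1] + B[1][0] = -1 + 1 = 0, A[1][2] + B[2][0] = 3 + 2 = 5) = -7 (attained at k = 0)
  C[1][1] = min over k of (A[1][0] + B[0][1] = -5 + -3 = -8, A[1][1] + B[1][1] = -1 + -4 = -5, A[1][2] + B[2][1] = 3 + -2 = 1) = -8 (attained at k = 0)
  C[1][2] = min over k of (A[1][0] + B[0][2] = -5 + 5 = 0, A[1][1] + B[1][2] = -1 + -1 = -2, A[1][2] + B[2][2] = 3 + -1 = 2) = -2 (attained at k = 1)
  C[2][0] = min over k of (A[2][0] + B[0][0] = 10 + -2 = 8, A[2][1] + B[1][0] = -3 + 1 = -2, A[2][2] + B[2][0] = 5 + 2 = 7) = -2 (attained at k = 1)
  C[2][1] = min over k of (A[2][0] + B[0][1] = 10 + -3 = 7, A[2][1] + B[1][1] = -3 + -4 = -7, A[2][2] + B[2][1] = 5 + -2 = 3) = -7 (attained at k = 1)
  C[2][2] = min over k of (A[2][0] + B[0][2] = 10 + 5 = 15, A[2][1] + B[1][2] = -3 + -1 = -4, A[2][2] + B[2][2] = 5 + -1 = 4) = -4 (attained at k = 1)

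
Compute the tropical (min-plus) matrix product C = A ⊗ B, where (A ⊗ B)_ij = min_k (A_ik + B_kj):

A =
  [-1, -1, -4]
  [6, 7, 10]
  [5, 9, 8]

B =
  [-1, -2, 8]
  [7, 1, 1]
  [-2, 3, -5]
A ⊗ B =
  [-6, -3, -9]
  [5, 4, 5]
  [4, 3, 3]

Apply the min-plus product entry-by-entry:
  C[0][0] = min over k of (A[0][0] + B[0][0] = -1 + -1 = -2, A[0][1] + B[1][0] = -1 + 7 = 6, A[0][2] + B[2][0] = -4 + -2 = -6) = -6 (attained at k = 2)
  C[0][1] = min over k of (A[0][0] + B[0][1] = -1 + -2 = -3, A[0][1] + B[1][1] = -1 + 1 = 0, A[0][2] + B[2][1] = -4 + 3 = -1) = -3 (attained at k = 0)
  C[0][2] = min over k of (A[0][0] + B[0][2] = -1 + 8 = 7, A[0][1] + B[1][2] = -1 + 1 = 0, A[0][2] + B[2][2] = -4 + -5 = -9) = -9 (attained at k = 2)
  C[1][0] = min over k of (A[1][0] + B[0][0] = 6 + -1 = 5, A[1][1] + B[1][0] = 7 + 7 = 14, A[1][2] + B[2][0] = 10 + -2 = 8) = 5 (attained at k = 0)
  C[1][1] = min over k of (A[1][0] + B[0][1] = 6 + -2 = 4, A[1][1] + B[1][1] = 7 + 1 = 8, A[1][2] + B[2][1] = 10 + 3 = 13) = 4 (attained at k = 0)
  C[1][2] = min over k of (A[1][0] + B[0][2] = 6 + 8 = 14, A[1][1] + B[1][2] = 7 + 1 = 8, A[1][2] + B[2][2] = 10 + -5 = 5) = 5 (attained at k = 2)
  C[2][0] = min over k of (A[2][0] + B[0][0] = 5 + -1 = 4, A[2][1] + B[1][0] = 9 + 7 = 16, A[2][2] + B[2][0] = 8 + -2 = 6) = 4 (attained at k = 0)
  C[2][1] = min over k of (A[2][0] + B[0][1] = 5 + -2 = 3, A[2][1] + B[1][1] = 9 + 1 = 10, A[2][2] + B[2][1] = 8 + 3 = 11) = 3 (attained at k = 0)
  C[2][2] = min over k of (A[2][0] + B[0][2] = 5 + 8 = 13, A[2][1] + B[1][2] = 9 + 1 = 10, A[2][2] + B[2][2] = 8 + -5 = 3) = 3 (attained at k = 2)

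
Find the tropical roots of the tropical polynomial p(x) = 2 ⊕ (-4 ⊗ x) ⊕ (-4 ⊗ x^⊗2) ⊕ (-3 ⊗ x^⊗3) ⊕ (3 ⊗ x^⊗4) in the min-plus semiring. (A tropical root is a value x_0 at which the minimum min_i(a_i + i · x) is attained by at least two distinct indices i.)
Roots: {-6, -1, 0, 6}

Each tropical root is a break point of the lower envelope of the lines y = a_i + i · x (there are 5 lines, with slopes 0, 1, ..., 4). Only the lines that attain the minimum somewhere contribute to roots; other lines are dominated. Here the surviving (envelope) indices are i = 4, i = 3, i = 2, i = 1, i = 0.
Intersections between consecutive envelope lines give the roots: for adjacent envelope indices i < j the intersection is x = (a_i − a_j) / (j − i). Reading off the sorted break points: {-6, -1, 0, 6}.
Verification: at each break x_0, at least two indices attain the minimum of min_i(a_i + i · x_0).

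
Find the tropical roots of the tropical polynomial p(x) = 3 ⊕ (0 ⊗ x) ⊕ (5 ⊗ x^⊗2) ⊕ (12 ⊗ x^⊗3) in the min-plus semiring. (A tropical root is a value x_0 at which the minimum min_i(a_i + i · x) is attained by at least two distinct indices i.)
Roots: {-7, -5, 3}

Each tropical root is a break point of the lower envelope of the lines y = a_i + i · x (there are 4 lines, with slopes 0, 1, ..., 3). Only the lines that attain the minimum somewhere contribute to roots; other lines are dominated. Here the surviving (envelope) indices are i = 3, i = 2, i = 1, i = 0.
Intersections between consecutive envelope lines give the roots: for adjacent envelope indices i < j the intersection is x = (a_i − a_j) / (j − i). Reading off the sorted break points: {-7, -5, 3}.
Verification: at each break x_0, at least two indices attain the minimum of min_i(a_i + i · x_0).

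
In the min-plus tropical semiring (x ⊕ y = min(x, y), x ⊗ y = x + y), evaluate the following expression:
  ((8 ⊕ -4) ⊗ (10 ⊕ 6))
((8 ⊕ -4) ⊗ (10 ⊕ 6)) = 2

Expand innermost to outermost. Recall ⊕ takes the minimum of its arguments and ⊗ takes their sum. Working out the expression ((8 ⊕ -4) ⊗ (10 ⊕ 6)) gives 2.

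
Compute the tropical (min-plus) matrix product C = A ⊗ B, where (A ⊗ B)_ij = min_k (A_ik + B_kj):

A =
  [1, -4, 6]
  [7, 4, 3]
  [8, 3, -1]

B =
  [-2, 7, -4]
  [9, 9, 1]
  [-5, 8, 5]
A ⊗ B =
  [-1, 5, -3]
  [-2, 11, 3]
  [-6, 7, 4]

Apply the min-plus product entry-by-entry:
  C[0][0] = min over k of (A[0][0] + B[0][0] = 1 + -2 = -1, A[0][1] + B[1][0] = -4 + 9 = 5, A[0][2] + B[2][0] = 6 + -5 = 1) = -1 (attained at k = 0)
  C[0][1] = min over k of (A[0][0] + B[0][1] = 1 + 7 = 8, A[0][1] + B[1][1] = -4 + 9 = 5, A[0][2] + B[2][1] = 6 + 8 = 14) = 5 (attained at k = 1)
  C[0][2] = min over k of (A[0][0] + B[0][2] = 1 + -4 = -3, A[0][1] + B[1][2] = -4 + 1 = -3, A[0][2] + B[2][2] = 6 + 5 = 11) = -3 (attained at k = 0)
  C[1][0] = min over k of (A[1][0] + B[0][0] = 7 + -2 = 5, A[1][1] + B[1][0] = 4 + 9 = 13, A[1][2] + B[2][0] = 3 + -5 = -2) = -2 (attained at k = 2)
  C[1][1] = min over k of (A[1][0] + B[0][1] = 7 + 7 = 14, A[1][1] + B[1][1] = 4 + 9 = 13, A[1][2] + B[2][1] = 3 + 8 = 11) = 11 (attained at k = 2)
  C[1][2] = min over k of (A[1][0] + B[0][2] = 7 + -4 = 3, A[1][1] + B[1][2] = 4 + 1 = 5, A[1][2] + B[2][2] = 3 + 5 = 8) = 3 (attained at k = 0)
  C[2][0] = min over k of (A[2][0] + B[0][0] = 8 + -2 = 6, A[2][1] + B[1][0] = 3 + 9 = 12, A[2][2] + B[2][0] = -1 + -5 = -6) = -6 (attained at k = 2)
  C[2][1] = min over k of (A[2][0] + B[0][1] = 8 + 7 = 15, A[2][1] + B[1][1] = 3 + 9 = 12, A[2][2] + B[2][1] = -1 + 8 = 7) = 7 (attained at k = 2)
  C[2][2] = min over k of (A[2][0] + B[0][2] = 8 + -4 = 4, A[2][1] + B[1][2] = 3 + 1 = 4, A[2][2] + B[2][2] = -1 + 5 = 4) = 4 (attained at k = 0)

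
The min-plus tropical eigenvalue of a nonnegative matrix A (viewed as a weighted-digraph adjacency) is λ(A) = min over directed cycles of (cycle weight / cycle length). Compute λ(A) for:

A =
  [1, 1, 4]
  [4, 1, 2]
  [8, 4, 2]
λ(A) = 1

Enumerate directed cycles and compute their means (weight / length). Sample:
  cycle 0 → 0: weight = 1, length = 1, mean = 1/1 ≈ 1.000
  cycle 1 → 1: weight = 1, length = 1, mean = 1/1 ≈ 1.000
  cycle 2 → 2: weight = 2, length = 1, mean = 2/1 ≈ 2.000
  cycle 0 → 1 → 0: weight = 5, length = 2, mean = 5/2 ≈ 2.500
  cycle 0 → 2 → 0: weight = 12, length = 2, mean = 12/2 ≈ 6.000
  cycle 1 → 0 → 1: weight = 5, length = 2, mean = 5/2 ≈ 2.500
Minimum mean = 1.000, attained e.g. along the cycle 0 → 0 with weight 1 and length 1. So λ(A) = 1/1 = 1.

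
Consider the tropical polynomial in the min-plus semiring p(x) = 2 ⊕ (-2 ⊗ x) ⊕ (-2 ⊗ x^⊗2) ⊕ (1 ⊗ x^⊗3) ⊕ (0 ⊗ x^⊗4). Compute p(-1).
p(-1) = -4

A tropical monomial a ⊗ x^⊗i evaluates to a + i · x. Evaluating each term at x = -1:
  Term 0 contributes 2 + 0 · -1 = 2
  Term 1 contributes -2 + 1 · -1 = -3
  Term 2 contributes -2 + 2 · -1 = -4
  Term 3 contributes 1 + 3 · -1 = -2
  Term 4 contributes 0 + 4 · -1 = -4
p(-1) = ⊕ of these = min[2, -3, -4, -2, -4] = -4.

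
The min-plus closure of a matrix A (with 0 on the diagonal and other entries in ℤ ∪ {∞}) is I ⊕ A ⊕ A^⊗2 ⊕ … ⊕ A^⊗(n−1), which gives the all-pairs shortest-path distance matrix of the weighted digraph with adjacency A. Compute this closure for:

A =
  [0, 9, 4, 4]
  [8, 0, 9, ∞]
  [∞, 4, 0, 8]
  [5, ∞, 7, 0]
Closure =
  [0, 8, 4, 4]
  [8, 0, 9, 12]
  [12, 4, 0, 8]
  [5, 11, 7, 0]

This is the Floyd-Warshall all-pairs shortest-path computation. For each intermediate vertex k = 0, 1, …, 3, update dist[i][j] ← min(dist[i][j], dist[i][k] + dist[k][j]). The final matrix gives, for each (i, j), the minimum total weight of any directed path from i to j (possibly empty when i = j).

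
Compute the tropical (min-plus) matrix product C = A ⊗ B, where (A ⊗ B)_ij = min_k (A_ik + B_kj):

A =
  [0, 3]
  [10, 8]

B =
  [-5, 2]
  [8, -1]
A ⊗ B =
  [-5, 2]
  [5, 7]

Apply the min-plus product entry-by-entry:
  C[0][0] = min over k of (A[0][0] + B[0][0] = 0 + -5 = -5, A[0][1] + B[1][0] = 3 + 8 = 11) = -5 (attained at k = 0)
  C[0][1] = min over k of (A[0][0] + B[0][1] = 0 + 2 = 2, A[0][1] + B[1][1] = 3 + -1 = 2) = 2 (attained at k = 0)
  C[1][0] = min over k of (A[1][0] + B[0][0] = 10 + -5 = 5, A[1][1] + B[1][0] = 8 + 8 = 16) = 5 (attained at k = 0)
  C[1][1] = min over k of (A[1][0] + B[0][1] = 10 + 2 = 12, A[1][1] + B[1][1] = 8 + -1 = 7) = 7 (attained at k = 1)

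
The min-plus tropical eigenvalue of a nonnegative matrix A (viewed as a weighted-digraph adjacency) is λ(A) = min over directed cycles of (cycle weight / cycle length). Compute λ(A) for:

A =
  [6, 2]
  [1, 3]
λ(A) = 3/2

Enumerate directed cycles and compute their means (weight / length). Sample:
  cycle 0 → 0: weight = 6, length = 1, mean = 6/1 ≈ 6.000
  cycle 1 → 1: weight = 3, length = 1, mean = 3/1 ≈ 3.000
  cycle 0 → 1 → 0: weight = 3, length = 2, mean = 3/2 ≈ 1.500
  cycle 1 → 0 → 1: weight = 3, length = 2, mean = 3/2 ≈ 1.500
Minimum mean = 1.500, attained e.g. along the cycle 0 → 1 → 0 with weight 3 and length 2. So λ(A) = 3/2 = 3/2.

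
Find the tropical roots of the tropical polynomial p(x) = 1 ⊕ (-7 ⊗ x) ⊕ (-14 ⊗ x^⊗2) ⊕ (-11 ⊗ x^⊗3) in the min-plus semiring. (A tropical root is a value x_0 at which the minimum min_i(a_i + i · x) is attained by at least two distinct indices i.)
Roots: {-3, 7, 8}

Each tropical root is a break point of the lower envelope of the lines y = a_i + i · x (there are 4 lines, with slopes 0, 1, ..., 3). Only the lines that attain the minimum somewhere contribute to roots; other lines are dominated. Here the surviving (envelope) indices are i = 3, i = 2, i = 1, i = 0.
Intersections between consecutive envelope lines give the roots: for adjacent envelope indices i < j the intersection is x = (a_i − a_j) / (j − i). Reading off the sorted break points: {-3, 7, 8}.
Verification: at each break x_0, at least two indices attain the minimum of min_i(a_i + i · x_0).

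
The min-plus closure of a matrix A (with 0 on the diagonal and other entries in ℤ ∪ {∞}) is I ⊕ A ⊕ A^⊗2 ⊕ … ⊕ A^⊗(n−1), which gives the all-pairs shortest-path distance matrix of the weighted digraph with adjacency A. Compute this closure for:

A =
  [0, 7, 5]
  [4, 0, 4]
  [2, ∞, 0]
Closure =
  [0, 7, 5]
  [4, 0, 4]
  [2, 9, 0]

This is the Floyd-Warshall all-pairs shortest-path computation. For each intermediate vertex k = 0, 1, …, 2, update dist[i][j] ← min(dist[i][j], dist[i][k] + dist[k][j]). The final matrix gives, for each (i, j), the minimum total weight of any directed path from i to j (possibly empty when i = j).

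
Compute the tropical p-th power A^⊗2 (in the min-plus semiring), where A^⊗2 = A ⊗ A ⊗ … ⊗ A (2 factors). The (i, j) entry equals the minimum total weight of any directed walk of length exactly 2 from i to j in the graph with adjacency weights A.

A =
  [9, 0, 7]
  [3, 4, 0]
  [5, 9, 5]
A^⊗2 =
  [3, 4, 0]
  [5, 3, 4]
  [10, 5, 9]

Each entry (A^⊗2)_ij equals the minimum over all length-2 walks i = v_0 → v_1 → … → v_2 = j of Σ_t A[v_t][v_{t+1}]. For example, for (i, j) = (0, 2) we minimise over 3 possible intermediate vertex sequences; the minimum is 0, attained along the walk 0 → 1 → 2.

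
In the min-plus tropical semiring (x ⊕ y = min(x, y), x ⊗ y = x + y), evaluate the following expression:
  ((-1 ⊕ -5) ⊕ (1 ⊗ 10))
((-1 ⊕ -5) ⊕ (1 ⊗ 10)) = -5

Expand innermost to outermost. Recall ⊕ takes the minimum of its arguments and ⊗ takes their sum. Working out the expression ((-1 ⊕ -5) ⊕ (1 ⊗ 10)) gives -5.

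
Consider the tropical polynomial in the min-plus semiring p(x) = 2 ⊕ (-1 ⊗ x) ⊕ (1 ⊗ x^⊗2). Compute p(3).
p(3) = 2

A tropical monomial a ⊗ x^⊗i evaluates to a + i · x. Evaluating each term at x = 3:
  Term 0 contributes 2 + 0 · 3 = 2
  Term 1 contributes -1 + 1 · 3 = 2
  Term 2 contributes 1 + 2 · 3 = 7
p(3) = ⊕ of these = min[2, 2, 7] = 2.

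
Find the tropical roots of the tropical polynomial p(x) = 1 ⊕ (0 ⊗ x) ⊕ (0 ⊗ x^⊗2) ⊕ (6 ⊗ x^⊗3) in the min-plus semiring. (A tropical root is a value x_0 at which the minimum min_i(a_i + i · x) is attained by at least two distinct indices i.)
Roots: {-6, 0, 1}

Each tropical root is a break point of the lower envelope of the lines y = a_i + i · x (there are 4 lines, with slopes 0, 1, ..., 3). Only the lines that attain the minimum somewhere contribute to roots; other lines are dominated. Here the surviving (envelope) indices are i = 3, i = 2, i = 1, i = 0.
Intersections between consecutive envelope lines give the roots: for adjacent envelope indices i < j the intersection is x = (a_i − a_j) / (j − i). Reading off the sorted break points: {-6, 0, 1}.
Verification: at each break x_0, at least two indices attain the minimum of min_i(a_i + i · x_0).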